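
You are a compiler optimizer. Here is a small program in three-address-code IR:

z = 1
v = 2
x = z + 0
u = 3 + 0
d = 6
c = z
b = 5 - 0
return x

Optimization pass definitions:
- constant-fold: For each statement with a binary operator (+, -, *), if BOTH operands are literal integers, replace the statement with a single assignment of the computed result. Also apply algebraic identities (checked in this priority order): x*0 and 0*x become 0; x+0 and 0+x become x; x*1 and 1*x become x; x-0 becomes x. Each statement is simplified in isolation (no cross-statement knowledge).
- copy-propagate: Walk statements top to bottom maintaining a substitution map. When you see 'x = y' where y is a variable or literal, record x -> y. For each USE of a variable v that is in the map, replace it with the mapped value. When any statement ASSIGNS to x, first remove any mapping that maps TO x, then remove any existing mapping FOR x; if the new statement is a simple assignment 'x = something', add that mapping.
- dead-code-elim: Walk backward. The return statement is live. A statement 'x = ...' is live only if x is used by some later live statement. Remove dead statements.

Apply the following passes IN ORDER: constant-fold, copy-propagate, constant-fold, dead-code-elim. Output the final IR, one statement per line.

Answer: return 1

Derivation:
Initial IR:
  z = 1
  v = 2
  x = z + 0
  u = 3 + 0
  d = 6
  c = z
  b = 5 - 0
  return x
After constant-fold (8 stmts):
  z = 1
  v = 2
  x = z
  u = 3
  d = 6
  c = z
  b = 5
  return x
After copy-propagate (8 stmts):
  z = 1
  v = 2
  x = 1
  u = 3
  d = 6
  c = 1
  b = 5
  return 1
After constant-fold (8 stmts):
  z = 1
  v = 2
  x = 1
  u = 3
  d = 6
  c = 1
  b = 5
  return 1
After dead-code-elim (1 stmts):
  return 1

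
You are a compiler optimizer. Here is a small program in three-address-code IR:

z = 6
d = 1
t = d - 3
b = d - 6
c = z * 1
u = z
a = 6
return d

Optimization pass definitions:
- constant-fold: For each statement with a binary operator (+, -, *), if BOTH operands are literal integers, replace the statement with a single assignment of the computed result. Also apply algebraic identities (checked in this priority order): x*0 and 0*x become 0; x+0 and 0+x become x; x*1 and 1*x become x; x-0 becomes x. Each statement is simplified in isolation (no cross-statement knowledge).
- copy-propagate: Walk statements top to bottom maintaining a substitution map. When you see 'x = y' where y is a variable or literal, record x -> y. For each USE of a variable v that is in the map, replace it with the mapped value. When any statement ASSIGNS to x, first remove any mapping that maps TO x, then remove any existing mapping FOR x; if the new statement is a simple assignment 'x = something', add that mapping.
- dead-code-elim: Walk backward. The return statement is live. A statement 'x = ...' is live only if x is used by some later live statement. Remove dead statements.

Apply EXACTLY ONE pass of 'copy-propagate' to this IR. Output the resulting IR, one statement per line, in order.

Applying copy-propagate statement-by-statement:
  [1] z = 6  (unchanged)
  [2] d = 1  (unchanged)
  [3] t = d - 3  -> t = 1 - 3
  [4] b = d - 6  -> b = 1 - 6
  [5] c = z * 1  -> c = 6 * 1
  [6] u = z  -> u = 6
  [7] a = 6  (unchanged)
  [8] return d  -> return 1
Result (8 stmts):
  z = 6
  d = 1
  t = 1 - 3
  b = 1 - 6
  c = 6 * 1
  u = 6
  a = 6
  return 1

Answer: z = 6
d = 1
t = 1 - 3
b = 1 - 6
c = 6 * 1
u = 6
a = 6
return 1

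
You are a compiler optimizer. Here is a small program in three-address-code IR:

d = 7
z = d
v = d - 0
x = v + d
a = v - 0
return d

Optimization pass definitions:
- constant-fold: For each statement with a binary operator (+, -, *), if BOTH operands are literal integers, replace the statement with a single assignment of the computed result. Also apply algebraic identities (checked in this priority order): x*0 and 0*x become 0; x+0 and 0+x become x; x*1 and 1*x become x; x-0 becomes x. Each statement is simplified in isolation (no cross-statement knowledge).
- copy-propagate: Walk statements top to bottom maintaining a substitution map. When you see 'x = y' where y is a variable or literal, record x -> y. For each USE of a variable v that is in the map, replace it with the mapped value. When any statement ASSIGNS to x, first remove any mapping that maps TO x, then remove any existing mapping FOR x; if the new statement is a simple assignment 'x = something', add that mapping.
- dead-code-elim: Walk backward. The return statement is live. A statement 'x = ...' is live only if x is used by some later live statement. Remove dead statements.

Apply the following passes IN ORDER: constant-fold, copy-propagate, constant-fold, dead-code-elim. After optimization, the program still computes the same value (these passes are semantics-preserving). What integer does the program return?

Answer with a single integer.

Answer: 7

Derivation:
Initial IR:
  d = 7
  z = d
  v = d - 0
  x = v + d
  a = v - 0
  return d
After constant-fold (6 stmts):
  d = 7
  z = d
  v = d
  x = v + d
  a = v
  return d
After copy-propagate (6 stmts):
  d = 7
  z = 7
  v = 7
  x = 7 + 7
  a = 7
  return 7
After constant-fold (6 stmts):
  d = 7
  z = 7
  v = 7
  x = 14
  a = 7
  return 7
After dead-code-elim (1 stmts):
  return 7
Evaluate:
  d = 7  =>  d = 7
  z = d  =>  z = 7
  v = d - 0  =>  v = 7
  x = v + d  =>  x = 14
  a = v - 0  =>  a = 7
  return d = 7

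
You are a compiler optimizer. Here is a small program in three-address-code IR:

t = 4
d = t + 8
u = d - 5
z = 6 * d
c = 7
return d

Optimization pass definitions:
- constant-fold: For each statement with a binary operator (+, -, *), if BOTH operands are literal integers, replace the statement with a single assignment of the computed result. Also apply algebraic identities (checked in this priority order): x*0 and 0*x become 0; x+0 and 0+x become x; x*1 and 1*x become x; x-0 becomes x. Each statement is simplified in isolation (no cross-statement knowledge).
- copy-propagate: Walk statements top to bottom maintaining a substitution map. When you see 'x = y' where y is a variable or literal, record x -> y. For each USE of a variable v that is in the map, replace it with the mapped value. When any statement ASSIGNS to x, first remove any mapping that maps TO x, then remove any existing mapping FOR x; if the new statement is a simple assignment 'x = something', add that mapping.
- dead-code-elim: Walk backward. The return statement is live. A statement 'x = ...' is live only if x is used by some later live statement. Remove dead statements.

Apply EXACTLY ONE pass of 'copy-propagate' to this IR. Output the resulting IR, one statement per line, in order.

Answer: t = 4
d = 4 + 8
u = d - 5
z = 6 * d
c = 7
return d

Derivation:
Applying copy-propagate statement-by-statement:
  [1] t = 4  (unchanged)
  [2] d = t + 8  -> d = 4 + 8
  [3] u = d - 5  (unchanged)
  [4] z = 6 * d  (unchanged)
  [5] c = 7  (unchanged)
  [6] return d  (unchanged)
Result (6 stmts):
  t = 4
  d = 4 + 8
  u = d - 5
  z = 6 * d
  c = 7
  return d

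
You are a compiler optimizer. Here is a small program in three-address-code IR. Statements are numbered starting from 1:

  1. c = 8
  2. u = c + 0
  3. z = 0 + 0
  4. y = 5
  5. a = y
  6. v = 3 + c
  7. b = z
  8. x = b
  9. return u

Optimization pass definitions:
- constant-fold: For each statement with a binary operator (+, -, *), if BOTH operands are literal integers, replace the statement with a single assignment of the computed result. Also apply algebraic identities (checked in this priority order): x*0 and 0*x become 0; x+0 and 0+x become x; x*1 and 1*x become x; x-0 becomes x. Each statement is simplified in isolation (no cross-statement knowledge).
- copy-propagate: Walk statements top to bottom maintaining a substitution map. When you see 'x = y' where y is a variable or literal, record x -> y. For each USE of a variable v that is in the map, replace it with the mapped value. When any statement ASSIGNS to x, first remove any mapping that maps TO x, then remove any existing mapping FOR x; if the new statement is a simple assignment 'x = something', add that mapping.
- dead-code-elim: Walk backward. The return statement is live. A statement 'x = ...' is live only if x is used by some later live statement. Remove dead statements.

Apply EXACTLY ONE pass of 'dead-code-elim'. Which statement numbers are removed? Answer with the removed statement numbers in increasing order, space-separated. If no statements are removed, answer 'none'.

Answer: 3 4 5 6 7 8

Derivation:
Backward liveness scan:
Stmt 1 'c = 8': KEEP (c is live); live-in = []
Stmt 2 'u = c + 0': KEEP (u is live); live-in = ['c']
Stmt 3 'z = 0 + 0': DEAD (z not in live set ['u'])
Stmt 4 'y = 5': DEAD (y not in live set ['u'])
Stmt 5 'a = y': DEAD (a not in live set ['u'])
Stmt 6 'v = 3 + c': DEAD (v not in live set ['u'])
Stmt 7 'b = z': DEAD (b not in live set ['u'])
Stmt 8 'x = b': DEAD (x not in live set ['u'])
Stmt 9 'return u': KEEP (return); live-in = ['u']
Removed statement numbers: [3, 4, 5, 6, 7, 8]
Surviving IR:
  c = 8
  u = c + 0
  return u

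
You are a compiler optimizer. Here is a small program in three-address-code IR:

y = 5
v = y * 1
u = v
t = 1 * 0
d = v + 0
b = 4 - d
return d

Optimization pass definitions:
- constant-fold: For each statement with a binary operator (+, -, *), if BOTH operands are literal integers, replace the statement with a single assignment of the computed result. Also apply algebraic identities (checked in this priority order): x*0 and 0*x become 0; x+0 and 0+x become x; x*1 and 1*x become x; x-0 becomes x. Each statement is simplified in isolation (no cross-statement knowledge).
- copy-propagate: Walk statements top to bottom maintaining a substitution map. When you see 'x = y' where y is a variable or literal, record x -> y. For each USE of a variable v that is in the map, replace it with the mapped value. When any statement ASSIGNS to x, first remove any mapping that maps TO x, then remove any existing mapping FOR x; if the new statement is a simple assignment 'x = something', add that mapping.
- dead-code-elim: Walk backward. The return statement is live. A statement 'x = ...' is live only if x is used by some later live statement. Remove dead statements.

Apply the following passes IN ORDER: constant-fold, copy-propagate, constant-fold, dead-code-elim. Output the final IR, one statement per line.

Answer: return 5

Derivation:
Initial IR:
  y = 5
  v = y * 1
  u = v
  t = 1 * 0
  d = v + 0
  b = 4 - d
  return d
After constant-fold (7 stmts):
  y = 5
  v = y
  u = v
  t = 0
  d = v
  b = 4 - d
  return d
After copy-propagate (7 stmts):
  y = 5
  v = 5
  u = 5
  t = 0
  d = 5
  b = 4 - 5
  return 5
After constant-fold (7 stmts):
  y = 5
  v = 5
  u = 5
  t = 0
  d = 5
  b = -1
  return 5
After dead-code-elim (1 stmts):
  return 5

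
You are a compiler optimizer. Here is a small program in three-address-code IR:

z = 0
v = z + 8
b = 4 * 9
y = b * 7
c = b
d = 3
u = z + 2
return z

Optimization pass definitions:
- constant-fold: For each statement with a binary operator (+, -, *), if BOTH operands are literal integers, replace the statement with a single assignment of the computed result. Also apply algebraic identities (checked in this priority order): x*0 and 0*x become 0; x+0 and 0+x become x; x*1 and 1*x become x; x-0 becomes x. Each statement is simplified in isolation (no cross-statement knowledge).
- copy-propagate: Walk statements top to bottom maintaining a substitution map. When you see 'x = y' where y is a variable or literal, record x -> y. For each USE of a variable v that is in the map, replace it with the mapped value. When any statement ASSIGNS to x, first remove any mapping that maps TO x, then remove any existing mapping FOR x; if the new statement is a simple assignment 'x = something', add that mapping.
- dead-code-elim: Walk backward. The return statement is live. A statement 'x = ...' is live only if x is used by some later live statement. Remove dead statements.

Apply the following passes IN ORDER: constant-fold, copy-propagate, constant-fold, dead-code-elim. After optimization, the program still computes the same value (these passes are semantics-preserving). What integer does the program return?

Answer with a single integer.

Initial IR:
  z = 0
  v = z + 8
  b = 4 * 9
  y = b * 7
  c = b
  d = 3
  u = z + 2
  return z
After constant-fold (8 stmts):
  z = 0
  v = z + 8
  b = 36
  y = b * 7
  c = b
  d = 3
  u = z + 2
  return z
After copy-propagate (8 stmts):
  z = 0
  v = 0 + 8
  b = 36
  y = 36 * 7
  c = 36
  d = 3
  u = 0 + 2
  return 0
After constant-fold (8 stmts):
  z = 0
  v = 8
  b = 36
  y = 252
  c = 36
  d = 3
  u = 2
  return 0
After dead-code-elim (1 stmts):
  return 0
Evaluate:
  z = 0  =>  z = 0
  v = z + 8  =>  v = 8
  b = 4 * 9  =>  b = 36
  y = b * 7  =>  y = 252
  c = b  =>  c = 36
  d = 3  =>  d = 3
  u = z + 2  =>  u = 2
  return z = 0

Answer: 0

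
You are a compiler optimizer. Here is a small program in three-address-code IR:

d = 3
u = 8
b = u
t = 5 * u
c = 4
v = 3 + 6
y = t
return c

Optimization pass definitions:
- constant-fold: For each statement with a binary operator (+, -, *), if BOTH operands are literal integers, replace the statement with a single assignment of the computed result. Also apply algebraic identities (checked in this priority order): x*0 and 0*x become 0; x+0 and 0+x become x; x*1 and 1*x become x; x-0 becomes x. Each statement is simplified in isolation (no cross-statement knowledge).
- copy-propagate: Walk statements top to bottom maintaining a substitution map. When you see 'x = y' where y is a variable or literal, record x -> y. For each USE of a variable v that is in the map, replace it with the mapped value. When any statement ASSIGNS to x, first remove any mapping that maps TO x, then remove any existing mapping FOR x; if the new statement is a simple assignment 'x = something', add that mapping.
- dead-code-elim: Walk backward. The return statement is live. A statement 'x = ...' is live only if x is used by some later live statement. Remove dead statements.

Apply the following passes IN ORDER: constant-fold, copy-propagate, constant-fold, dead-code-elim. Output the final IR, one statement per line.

Answer: return 4

Derivation:
Initial IR:
  d = 3
  u = 8
  b = u
  t = 5 * u
  c = 4
  v = 3 + 6
  y = t
  return c
After constant-fold (8 stmts):
  d = 3
  u = 8
  b = u
  t = 5 * u
  c = 4
  v = 9
  y = t
  return c
After copy-propagate (8 stmts):
  d = 3
  u = 8
  b = 8
  t = 5 * 8
  c = 4
  v = 9
  y = t
  return 4
After constant-fold (8 stmts):
  d = 3
  u = 8
  b = 8
  t = 40
  c = 4
  v = 9
  y = t
  return 4
After dead-code-elim (1 stmts):
  return 4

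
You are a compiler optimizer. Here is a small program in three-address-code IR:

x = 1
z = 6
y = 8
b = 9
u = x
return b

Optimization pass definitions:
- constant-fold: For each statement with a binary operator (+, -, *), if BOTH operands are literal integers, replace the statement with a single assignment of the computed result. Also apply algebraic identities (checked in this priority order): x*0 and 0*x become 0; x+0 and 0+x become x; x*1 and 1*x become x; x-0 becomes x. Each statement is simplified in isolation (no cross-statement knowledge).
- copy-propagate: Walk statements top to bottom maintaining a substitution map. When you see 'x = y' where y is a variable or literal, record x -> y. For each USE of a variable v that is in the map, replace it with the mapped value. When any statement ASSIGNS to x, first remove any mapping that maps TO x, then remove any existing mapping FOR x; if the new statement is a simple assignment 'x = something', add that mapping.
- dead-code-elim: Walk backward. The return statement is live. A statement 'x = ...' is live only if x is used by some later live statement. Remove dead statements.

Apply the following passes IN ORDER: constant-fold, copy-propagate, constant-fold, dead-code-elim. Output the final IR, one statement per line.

Answer: return 9

Derivation:
Initial IR:
  x = 1
  z = 6
  y = 8
  b = 9
  u = x
  return b
After constant-fold (6 stmts):
  x = 1
  z = 6
  y = 8
  b = 9
  u = x
  return b
After copy-propagate (6 stmts):
  x = 1
  z = 6
  y = 8
  b = 9
  u = 1
  return 9
After constant-fold (6 stmts):
  x = 1
  z = 6
  y = 8
  b = 9
  u = 1
  return 9
After dead-code-elim (1 stmts):
  return 9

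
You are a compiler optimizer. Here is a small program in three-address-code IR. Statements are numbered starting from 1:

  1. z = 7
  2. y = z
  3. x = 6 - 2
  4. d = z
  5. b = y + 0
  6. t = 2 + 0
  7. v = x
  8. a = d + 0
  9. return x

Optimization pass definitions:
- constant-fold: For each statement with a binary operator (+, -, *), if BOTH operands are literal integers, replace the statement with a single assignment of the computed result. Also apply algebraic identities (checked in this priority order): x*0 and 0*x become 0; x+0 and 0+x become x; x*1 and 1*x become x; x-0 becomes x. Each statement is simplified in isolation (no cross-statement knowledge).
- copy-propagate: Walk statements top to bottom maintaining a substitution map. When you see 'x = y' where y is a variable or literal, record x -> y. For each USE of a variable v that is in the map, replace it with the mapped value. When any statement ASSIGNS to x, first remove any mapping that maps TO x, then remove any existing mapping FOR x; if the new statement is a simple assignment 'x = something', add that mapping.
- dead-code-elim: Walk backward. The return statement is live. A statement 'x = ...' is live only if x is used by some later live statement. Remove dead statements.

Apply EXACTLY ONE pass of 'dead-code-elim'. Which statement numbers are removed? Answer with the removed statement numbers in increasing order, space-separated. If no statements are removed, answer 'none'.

Answer: 1 2 4 5 6 7 8

Derivation:
Backward liveness scan:
Stmt 1 'z = 7': DEAD (z not in live set [])
Stmt 2 'y = z': DEAD (y not in live set [])
Stmt 3 'x = 6 - 2': KEEP (x is live); live-in = []
Stmt 4 'd = z': DEAD (d not in live set ['x'])
Stmt 5 'b = y + 0': DEAD (b not in live set ['x'])
Stmt 6 't = 2 + 0': DEAD (t not in live set ['x'])
Stmt 7 'v = x': DEAD (v not in live set ['x'])
Stmt 8 'a = d + 0': DEAD (a not in live set ['x'])
Stmt 9 'return x': KEEP (return); live-in = ['x']
Removed statement numbers: [1, 2, 4, 5, 6, 7, 8]
Surviving IR:
  x = 6 - 2
  return x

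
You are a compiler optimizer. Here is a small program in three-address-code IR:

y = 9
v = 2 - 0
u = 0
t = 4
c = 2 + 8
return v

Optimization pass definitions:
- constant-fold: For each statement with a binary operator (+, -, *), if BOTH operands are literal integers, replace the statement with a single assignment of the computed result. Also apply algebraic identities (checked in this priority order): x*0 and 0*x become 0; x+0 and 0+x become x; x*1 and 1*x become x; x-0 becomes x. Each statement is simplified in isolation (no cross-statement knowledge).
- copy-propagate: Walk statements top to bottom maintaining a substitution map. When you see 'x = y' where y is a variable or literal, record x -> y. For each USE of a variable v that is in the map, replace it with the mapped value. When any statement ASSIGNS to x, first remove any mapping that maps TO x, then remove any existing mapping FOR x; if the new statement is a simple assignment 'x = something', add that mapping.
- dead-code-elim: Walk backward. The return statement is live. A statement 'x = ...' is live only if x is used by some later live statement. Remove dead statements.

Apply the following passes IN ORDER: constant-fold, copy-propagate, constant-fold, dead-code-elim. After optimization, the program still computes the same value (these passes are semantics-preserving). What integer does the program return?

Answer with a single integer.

Answer: 2

Derivation:
Initial IR:
  y = 9
  v = 2 - 0
  u = 0
  t = 4
  c = 2 + 8
  return v
After constant-fold (6 stmts):
  y = 9
  v = 2
  u = 0
  t = 4
  c = 10
  return v
After copy-propagate (6 stmts):
  y = 9
  v = 2
  u = 0
  t = 4
  c = 10
  return 2
After constant-fold (6 stmts):
  y = 9
  v = 2
  u = 0
  t = 4
  c = 10
  return 2
After dead-code-elim (1 stmts):
  return 2
Evaluate:
  y = 9  =>  y = 9
  v = 2 - 0  =>  v = 2
  u = 0  =>  u = 0
  t = 4  =>  t = 4
  c = 2 + 8  =>  c = 10
  return v = 2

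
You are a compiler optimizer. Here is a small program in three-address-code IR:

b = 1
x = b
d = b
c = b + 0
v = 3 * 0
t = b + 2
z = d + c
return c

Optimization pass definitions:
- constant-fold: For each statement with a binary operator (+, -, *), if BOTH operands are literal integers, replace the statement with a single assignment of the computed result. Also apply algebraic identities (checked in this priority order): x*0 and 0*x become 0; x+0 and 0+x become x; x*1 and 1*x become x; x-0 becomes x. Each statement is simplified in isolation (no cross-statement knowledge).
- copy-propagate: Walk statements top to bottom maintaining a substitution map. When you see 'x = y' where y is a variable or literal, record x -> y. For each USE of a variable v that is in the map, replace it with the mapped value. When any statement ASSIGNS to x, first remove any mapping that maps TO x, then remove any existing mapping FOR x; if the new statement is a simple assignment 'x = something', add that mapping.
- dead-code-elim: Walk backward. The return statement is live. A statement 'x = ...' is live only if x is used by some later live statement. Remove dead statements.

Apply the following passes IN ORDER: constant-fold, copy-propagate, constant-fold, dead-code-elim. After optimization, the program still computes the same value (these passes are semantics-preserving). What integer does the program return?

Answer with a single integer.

Answer: 1

Derivation:
Initial IR:
  b = 1
  x = b
  d = b
  c = b + 0
  v = 3 * 0
  t = b + 2
  z = d + c
  return c
After constant-fold (8 stmts):
  b = 1
  x = b
  d = b
  c = b
  v = 0
  t = b + 2
  z = d + c
  return c
After copy-propagate (8 stmts):
  b = 1
  x = 1
  d = 1
  c = 1
  v = 0
  t = 1 + 2
  z = 1 + 1
  return 1
After constant-fold (8 stmts):
  b = 1
  x = 1
  d = 1
  c = 1
  v = 0
  t = 3
  z = 2
  return 1
After dead-code-elim (1 stmts):
  return 1
Evaluate:
  b = 1  =>  b = 1
  x = b  =>  x = 1
  d = b  =>  d = 1
  c = b + 0  =>  c = 1
  v = 3 * 0  =>  v = 0
  t = b + 2  =>  t = 3
  z = d + c  =>  z = 2
  return c = 1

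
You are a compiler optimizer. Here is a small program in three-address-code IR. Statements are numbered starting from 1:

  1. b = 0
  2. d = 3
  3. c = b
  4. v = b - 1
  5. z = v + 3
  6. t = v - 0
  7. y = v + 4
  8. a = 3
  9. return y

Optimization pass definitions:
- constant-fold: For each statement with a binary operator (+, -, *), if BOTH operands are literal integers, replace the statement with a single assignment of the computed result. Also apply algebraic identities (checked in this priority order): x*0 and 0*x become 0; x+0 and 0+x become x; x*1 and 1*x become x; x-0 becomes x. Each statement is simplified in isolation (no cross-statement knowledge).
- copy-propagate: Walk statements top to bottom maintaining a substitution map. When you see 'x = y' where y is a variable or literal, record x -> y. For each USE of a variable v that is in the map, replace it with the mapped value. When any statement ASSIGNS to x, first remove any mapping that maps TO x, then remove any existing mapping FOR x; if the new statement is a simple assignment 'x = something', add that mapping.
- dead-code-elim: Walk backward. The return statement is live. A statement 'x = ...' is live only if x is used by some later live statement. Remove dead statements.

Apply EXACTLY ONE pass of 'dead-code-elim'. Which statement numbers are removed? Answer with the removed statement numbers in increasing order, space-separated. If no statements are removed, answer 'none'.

Answer: 2 3 5 6 8

Derivation:
Backward liveness scan:
Stmt 1 'b = 0': KEEP (b is live); live-in = []
Stmt 2 'd = 3': DEAD (d not in live set ['b'])
Stmt 3 'c = b': DEAD (c not in live set ['b'])
Stmt 4 'v = b - 1': KEEP (v is live); live-in = ['b']
Stmt 5 'z = v + 3': DEAD (z not in live set ['v'])
Stmt 6 't = v - 0': DEAD (t not in live set ['v'])
Stmt 7 'y = v + 4': KEEP (y is live); live-in = ['v']
Stmt 8 'a = 3': DEAD (a not in live set ['y'])
Stmt 9 'return y': KEEP (return); live-in = ['y']
Removed statement numbers: [2, 3, 5, 6, 8]
Surviving IR:
  b = 0
  v = b - 1
  y = v + 4
  return y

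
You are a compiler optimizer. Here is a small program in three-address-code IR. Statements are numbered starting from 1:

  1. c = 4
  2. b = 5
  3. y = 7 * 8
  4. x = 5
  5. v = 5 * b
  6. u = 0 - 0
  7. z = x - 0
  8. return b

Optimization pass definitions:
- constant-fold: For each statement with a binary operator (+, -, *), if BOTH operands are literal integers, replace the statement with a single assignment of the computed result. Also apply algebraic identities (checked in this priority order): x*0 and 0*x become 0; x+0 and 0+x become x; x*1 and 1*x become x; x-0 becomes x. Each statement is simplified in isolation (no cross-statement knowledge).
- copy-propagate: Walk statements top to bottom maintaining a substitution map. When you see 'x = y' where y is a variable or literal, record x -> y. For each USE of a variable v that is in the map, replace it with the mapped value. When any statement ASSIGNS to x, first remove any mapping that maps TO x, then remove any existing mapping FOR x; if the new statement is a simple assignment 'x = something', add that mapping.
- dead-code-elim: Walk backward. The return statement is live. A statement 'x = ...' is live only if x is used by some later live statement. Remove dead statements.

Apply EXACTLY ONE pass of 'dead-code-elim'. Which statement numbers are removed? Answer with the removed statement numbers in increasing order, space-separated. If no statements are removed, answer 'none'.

Backward liveness scan:
Stmt 1 'c = 4': DEAD (c not in live set [])
Stmt 2 'b = 5': KEEP (b is live); live-in = []
Stmt 3 'y = 7 * 8': DEAD (y not in live set ['b'])
Stmt 4 'x = 5': DEAD (x not in live set ['b'])
Stmt 5 'v = 5 * b': DEAD (v not in live set ['b'])
Stmt 6 'u = 0 - 0': DEAD (u not in live set ['b'])
Stmt 7 'z = x - 0': DEAD (z not in live set ['b'])
Stmt 8 'return b': KEEP (return); live-in = ['b']
Removed statement numbers: [1, 3, 4, 5, 6, 7]
Surviving IR:
  b = 5
  return b

Answer: 1 3 4 5 6 7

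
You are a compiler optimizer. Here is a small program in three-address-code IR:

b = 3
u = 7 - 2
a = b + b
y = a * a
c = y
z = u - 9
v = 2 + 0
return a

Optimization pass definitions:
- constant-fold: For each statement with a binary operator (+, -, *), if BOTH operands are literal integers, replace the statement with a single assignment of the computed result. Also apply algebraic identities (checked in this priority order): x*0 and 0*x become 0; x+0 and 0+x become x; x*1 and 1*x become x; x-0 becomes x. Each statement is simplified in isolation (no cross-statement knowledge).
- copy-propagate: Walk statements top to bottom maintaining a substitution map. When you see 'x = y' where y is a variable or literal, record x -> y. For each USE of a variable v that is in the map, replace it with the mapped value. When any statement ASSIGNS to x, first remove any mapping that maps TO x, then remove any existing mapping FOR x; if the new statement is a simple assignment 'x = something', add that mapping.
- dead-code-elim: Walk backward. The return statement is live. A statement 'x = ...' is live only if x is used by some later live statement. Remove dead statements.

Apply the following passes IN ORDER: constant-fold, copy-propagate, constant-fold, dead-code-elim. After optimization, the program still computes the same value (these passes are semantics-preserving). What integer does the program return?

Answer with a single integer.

Answer: 6

Derivation:
Initial IR:
  b = 3
  u = 7 - 2
  a = b + b
  y = a * a
  c = y
  z = u - 9
  v = 2 + 0
  return a
After constant-fold (8 stmts):
  b = 3
  u = 5
  a = b + b
  y = a * a
  c = y
  z = u - 9
  v = 2
  return a
After copy-propagate (8 stmts):
  b = 3
  u = 5
  a = 3 + 3
  y = a * a
  c = y
  z = 5 - 9
  v = 2
  return a
After constant-fold (8 stmts):
  b = 3
  u = 5
  a = 6
  y = a * a
  c = y
  z = -4
  v = 2
  return a
After dead-code-elim (2 stmts):
  a = 6
  return a
Evaluate:
  b = 3  =>  b = 3
  u = 7 - 2  =>  u = 5
  a = b + b  =>  a = 6
  y = a * a  =>  y = 36
  c = y  =>  c = 36
  z = u - 9  =>  z = -4
  v = 2 + 0  =>  v = 2
  return a = 6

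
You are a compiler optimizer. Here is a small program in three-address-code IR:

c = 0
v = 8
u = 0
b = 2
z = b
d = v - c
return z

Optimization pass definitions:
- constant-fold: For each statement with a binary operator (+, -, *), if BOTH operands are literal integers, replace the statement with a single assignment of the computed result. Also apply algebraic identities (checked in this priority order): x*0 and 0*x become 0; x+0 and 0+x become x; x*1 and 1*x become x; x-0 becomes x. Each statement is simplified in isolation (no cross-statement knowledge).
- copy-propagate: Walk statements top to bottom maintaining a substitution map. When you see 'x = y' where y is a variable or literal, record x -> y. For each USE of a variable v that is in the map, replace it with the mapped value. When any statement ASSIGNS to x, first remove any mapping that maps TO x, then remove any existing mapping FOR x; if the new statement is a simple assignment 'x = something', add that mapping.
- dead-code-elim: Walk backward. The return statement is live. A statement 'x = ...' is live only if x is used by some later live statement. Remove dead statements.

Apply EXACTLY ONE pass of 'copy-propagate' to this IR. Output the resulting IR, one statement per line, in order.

Answer: c = 0
v = 8
u = 0
b = 2
z = 2
d = 8 - 0
return 2

Derivation:
Applying copy-propagate statement-by-statement:
  [1] c = 0  (unchanged)
  [2] v = 8  (unchanged)
  [3] u = 0  (unchanged)
  [4] b = 2  (unchanged)
  [5] z = b  -> z = 2
  [6] d = v - c  -> d = 8 - 0
  [7] return z  -> return 2
Result (7 stmts):
  c = 0
  v = 8
  u = 0
  b = 2
  z = 2
  d = 8 - 0
  return 2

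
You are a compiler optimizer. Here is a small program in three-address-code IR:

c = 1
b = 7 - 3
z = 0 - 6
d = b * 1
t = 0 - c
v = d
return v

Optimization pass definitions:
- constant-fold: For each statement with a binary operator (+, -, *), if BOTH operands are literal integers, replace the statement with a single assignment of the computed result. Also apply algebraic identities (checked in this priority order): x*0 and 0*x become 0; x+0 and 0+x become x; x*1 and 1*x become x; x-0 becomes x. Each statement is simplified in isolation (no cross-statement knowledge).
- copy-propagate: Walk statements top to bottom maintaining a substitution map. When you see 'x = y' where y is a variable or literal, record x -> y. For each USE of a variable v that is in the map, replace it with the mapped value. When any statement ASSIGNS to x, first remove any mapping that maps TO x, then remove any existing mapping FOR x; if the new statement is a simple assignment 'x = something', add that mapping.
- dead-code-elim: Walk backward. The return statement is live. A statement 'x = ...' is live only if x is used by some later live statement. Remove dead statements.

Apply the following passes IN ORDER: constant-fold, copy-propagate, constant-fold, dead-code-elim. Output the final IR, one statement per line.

Answer: return 4

Derivation:
Initial IR:
  c = 1
  b = 7 - 3
  z = 0 - 6
  d = b * 1
  t = 0 - c
  v = d
  return v
After constant-fold (7 stmts):
  c = 1
  b = 4
  z = -6
  d = b
  t = 0 - c
  v = d
  return v
After copy-propagate (7 stmts):
  c = 1
  b = 4
  z = -6
  d = 4
  t = 0 - 1
  v = 4
  return 4
After constant-fold (7 stmts):
  c = 1
  b = 4
  z = -6
  d = 4
  t = -1
  v = 4
  return 4
After dead-code-elim (1 stmts):
  return 4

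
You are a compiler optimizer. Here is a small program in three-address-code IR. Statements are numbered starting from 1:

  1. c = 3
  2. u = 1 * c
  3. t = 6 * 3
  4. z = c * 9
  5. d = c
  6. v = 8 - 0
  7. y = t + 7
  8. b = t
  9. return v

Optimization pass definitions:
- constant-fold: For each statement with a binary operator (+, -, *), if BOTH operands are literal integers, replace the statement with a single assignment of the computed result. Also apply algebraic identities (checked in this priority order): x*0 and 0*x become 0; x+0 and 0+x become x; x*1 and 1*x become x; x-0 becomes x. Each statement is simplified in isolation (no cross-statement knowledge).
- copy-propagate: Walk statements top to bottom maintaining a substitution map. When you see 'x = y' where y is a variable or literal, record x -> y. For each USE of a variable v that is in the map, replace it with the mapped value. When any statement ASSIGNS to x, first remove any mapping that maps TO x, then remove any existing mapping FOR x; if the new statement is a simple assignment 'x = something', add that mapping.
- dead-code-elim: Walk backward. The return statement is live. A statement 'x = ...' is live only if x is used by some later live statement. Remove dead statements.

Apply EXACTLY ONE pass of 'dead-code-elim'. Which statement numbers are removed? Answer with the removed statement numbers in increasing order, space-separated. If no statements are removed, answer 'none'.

Answer: 1 2 3 4 5 7 8

Derivation:
Backward liveness scan:
Stmt 1 'c = 3': DEAD (c not in live set [])
Stmt 2 'u = 1 * c': DEAD (u not in live set [])
Stmt 3 't = 6 * 3': DEAD (t not in live set [])
Stmt 4 'z = c * 9': DEAD (z not in live set [])
Stmt 5 'd = c': DEAD (d not in live set [])
Stmt 6 'v = 8 - 0': KEEP (v is live); live-in = []
Stmt 7 'y = t + 7': DEAD (y not in live set ['v'])
Stmt 8 'b = t': DEAD (b not in live set ['v'])
Stmt 9 'return v': KEEP (return); live-in = ['v']
Removed statement numbers: [1, 2, 3, 4, 5, 7, 8]
Surviving IR:
  v = 8 - 0
  return v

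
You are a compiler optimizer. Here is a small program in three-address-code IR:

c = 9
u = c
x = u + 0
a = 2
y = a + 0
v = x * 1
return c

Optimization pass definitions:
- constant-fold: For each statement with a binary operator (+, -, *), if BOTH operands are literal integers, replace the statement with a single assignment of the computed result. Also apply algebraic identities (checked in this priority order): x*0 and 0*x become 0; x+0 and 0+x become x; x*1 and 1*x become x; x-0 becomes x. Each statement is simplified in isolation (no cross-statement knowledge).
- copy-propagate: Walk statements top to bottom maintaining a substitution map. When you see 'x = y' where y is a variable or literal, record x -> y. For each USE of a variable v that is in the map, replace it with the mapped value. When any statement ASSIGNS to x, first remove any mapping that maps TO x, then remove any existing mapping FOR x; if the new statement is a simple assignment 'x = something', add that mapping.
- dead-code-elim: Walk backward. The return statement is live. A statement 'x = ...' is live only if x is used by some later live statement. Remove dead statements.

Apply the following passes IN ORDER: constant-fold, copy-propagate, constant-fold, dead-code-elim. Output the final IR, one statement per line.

Initial IR:
  c = 9
  u = c
  x = u + 0
  a = 2
  y = a + 0
  v = x * 1
  return c
After constant-fold (7 stmts):
  c = 9
  u = c
  x = u
  a = 2
  y = a
  v = x
  return c
After copy-propagate (7 stmts):
  c = 9
  u = 9
  x = 9
  a = 2
  y = 2
  v = 9
  return 9
After constant-fold (7 stmts):
  c = 9
  u = 9
  x = 9
  a = 2
  y = 2
  v = 9
  return 9
After dead-code-elim (1 stmts):
  return 9

Answer: return 9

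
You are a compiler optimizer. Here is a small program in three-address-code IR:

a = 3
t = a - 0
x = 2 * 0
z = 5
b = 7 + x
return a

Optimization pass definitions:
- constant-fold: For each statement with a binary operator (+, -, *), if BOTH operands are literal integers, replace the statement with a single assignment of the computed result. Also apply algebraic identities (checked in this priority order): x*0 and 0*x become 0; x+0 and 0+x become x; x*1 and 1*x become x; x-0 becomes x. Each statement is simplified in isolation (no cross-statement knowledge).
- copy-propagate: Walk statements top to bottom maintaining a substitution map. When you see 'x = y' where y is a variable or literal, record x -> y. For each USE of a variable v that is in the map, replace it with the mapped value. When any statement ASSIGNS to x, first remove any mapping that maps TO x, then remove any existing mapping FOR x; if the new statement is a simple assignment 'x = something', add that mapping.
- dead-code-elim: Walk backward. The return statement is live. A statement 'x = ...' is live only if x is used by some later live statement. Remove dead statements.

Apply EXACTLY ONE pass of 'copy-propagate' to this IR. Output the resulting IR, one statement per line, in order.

Answer: a = 3
t = 3 - 0
x = 2 * 0
z = 5
b = 7 + x
return 3

Derivation:
Applying copy-propagate statement-by-statement:
  [1] a = 3  (unchanged)
  [2] t = a - 0  -> t = 3 - 0
  [3] x = 2 * 0  (unchanged)
  [4] z = 5  (unchanged)
  [5] b = 7 + x  (unchanged)
  [6] return a  -> return 3
Result (6 stmts):
  a = 3
  t = 3 - 0
  x = 2 * 0
  z = 5
  b = 7 + x
  return 3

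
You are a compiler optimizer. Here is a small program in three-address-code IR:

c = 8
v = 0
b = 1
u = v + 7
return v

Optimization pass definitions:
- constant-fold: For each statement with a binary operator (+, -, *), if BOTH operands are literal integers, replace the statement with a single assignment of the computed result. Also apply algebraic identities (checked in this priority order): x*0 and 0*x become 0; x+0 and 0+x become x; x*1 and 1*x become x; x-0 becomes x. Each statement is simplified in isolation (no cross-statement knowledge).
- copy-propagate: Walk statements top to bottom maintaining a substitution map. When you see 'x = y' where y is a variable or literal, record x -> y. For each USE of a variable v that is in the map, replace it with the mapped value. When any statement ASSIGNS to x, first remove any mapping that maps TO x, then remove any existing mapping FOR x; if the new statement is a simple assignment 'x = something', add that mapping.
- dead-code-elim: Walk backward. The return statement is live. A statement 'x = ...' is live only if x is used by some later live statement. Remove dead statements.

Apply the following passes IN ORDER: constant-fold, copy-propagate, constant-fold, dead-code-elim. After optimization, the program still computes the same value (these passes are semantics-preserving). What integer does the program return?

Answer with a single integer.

Answer: 0

Derivation:
Initial IR:
  c = 8
  v = 0
  b = 1
  u = v + 7
  return v
After constant-fold (5 stmts):
  c = 8
  v = 0
  b = 1
  u = v + 7
  return v
After copy-propagate (5 stmts):
  c = 8
  v = 0
  b = 1
  u = 0 + 7
  return 0
After constant-fold (5 stmts):
  c = 8
  v = 0
  b = 1
  u = 7
  return 0
After dead-code-elim (1 stmts):
  return 0
Evaluate:
  c = 8  =>  c = 8
  v = 0  =>  v = 0
  b = 1  =>  b = 1
  u = v + 7  =>  u = 7
  return v = 0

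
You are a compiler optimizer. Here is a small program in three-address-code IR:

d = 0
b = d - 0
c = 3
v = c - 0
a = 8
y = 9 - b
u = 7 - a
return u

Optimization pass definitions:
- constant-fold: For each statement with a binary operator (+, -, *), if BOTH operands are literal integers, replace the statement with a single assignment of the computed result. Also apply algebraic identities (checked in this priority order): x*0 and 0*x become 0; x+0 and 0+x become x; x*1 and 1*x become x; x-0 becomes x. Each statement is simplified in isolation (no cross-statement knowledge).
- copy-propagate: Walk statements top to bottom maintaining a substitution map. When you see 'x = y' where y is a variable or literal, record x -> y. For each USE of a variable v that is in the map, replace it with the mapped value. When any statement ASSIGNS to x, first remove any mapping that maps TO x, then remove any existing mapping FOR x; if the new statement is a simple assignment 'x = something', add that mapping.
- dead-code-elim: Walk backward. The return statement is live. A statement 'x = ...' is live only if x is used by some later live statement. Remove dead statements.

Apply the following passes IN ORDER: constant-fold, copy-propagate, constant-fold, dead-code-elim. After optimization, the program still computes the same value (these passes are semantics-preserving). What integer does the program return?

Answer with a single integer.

Answer: -1

Derivation:
Initial IR:
  d = 0
  b = d - 0
  c = 3
  v = c - 0
  a = 8
  y = 9 - b
  u = 7 - a
  return u
After constant-fold (8 stmts):
  d = 0
  b = d
  c = 3
  v = c
  a = 8
  y = 9 - b
  u = 7 - a
  return u
After copy-propagate (8 stmts):
  d = 0
  b = 0
  c = 3
  v = 3
  a = 8
  y = 9 - 0
  u = 7 - 8
  return u
After constant-fold (8 stmts):
  d = 0
  b = 0
  c = 3
  v = 3
  a = 8
  y = 9
  u = -1
  return u
After dead-code-elim (2 stmts):
  u = -1
  return u
Evaluate:
  d = 0  =>  d = 0
  b = d - 0  =>  b = 0
  c = 3  =>  c = 3
  v = c - 0  =>  v = 3
  a = 8  =>  a = 8
  y = 9 - b  =>  y = 9
  u = 7 - a  =>  u = -1
  return u = -1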